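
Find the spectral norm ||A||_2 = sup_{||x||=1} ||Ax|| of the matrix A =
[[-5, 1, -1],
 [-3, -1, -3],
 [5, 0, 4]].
||A||_2 ≈ 8.9609 (= sqrt(largest eigenvalue of A^T A))

||A||_2 = sigma_max(A) = sqrt(lambda_max(A^T A)). Form the symmetric matrix M = A^T A =
[[59, -2, 34],
 [-2, 2, 2],
 [34, 2, 26]].
Its characteristic polynomial (trace, sum of principal 2x2 minors, determinant of M give the coefficients) is
  p(λ) = det(λ I - M) = λ^3 - 87λ^2 + 540λ - 144.
No integer candidate from the rational root theorem (±divisors of 144) is a root, so the roots are irrational. The cubic discriminant is Δ = 1319178960 > 0, so there are three distinct real roots. p(0) = -144 and p(1) = 310 have opposite signs, so a root lies in (0, 1); Newton's method refines it to λ ≈ 0.2792. p(6) = 180 and p(7) = -284 have opposite signs, so a root lies in (6, 7); Newton's method refines it to λ ≈ 6.4235. p(80) = -1744 and p(81) = 4230 have opposite signs, so a root lies in (80, 81); Newton's method refines it to λ ≈ 80.2973. Check (Vieta): the three roots sum to 87, matching tr M = 87.
So the eigenvalues of A^T A are ≈ 0.2792, 6.4235, 80.2973 (all ≥ 0, as they must be for A^T A). The largest is λ_max ≈ 80.2973, hence ||A||_2 = sqrt(λ_max) ≈ 8.9609.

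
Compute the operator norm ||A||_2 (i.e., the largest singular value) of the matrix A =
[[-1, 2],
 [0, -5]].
||A||_2 = sqrt((30 + sqrt(800))/2) ≈ 5.3983 (= sqrt(largest eigenvalue of A^T A))

||A||_2 = sigma_max(A) = sqrt(lambda_max(A^T A)). Form the symmetric matrix M = A^T A =
[[1, -2],
 [-2, 29]].
Its characteristic polynomial (trace, determinant of M give the coefficients) is
  p(λ) = det(λ I - M) = λ^2 - 30λ + 25.
For λ^2 - 30λ + 25 the discriminant is 800. It is nonnegative but not a perfect square, so the roots are real and irrational: λ = (30 ± sqrt(800))/2 ≈ 29.1421, 0.8579.
So the eigenvalues of A^T A are ≈ 0.8579, 29.1421 (all ≥ 0, as they must be for A^T A). The largest is λ_max = (30 + sqrt(800))/2 ≈ 29.1421, hence ||A||_2 = sqrt(λ_max) = sqrt((30 + sqrt(800))/2) ≈ 5.3983.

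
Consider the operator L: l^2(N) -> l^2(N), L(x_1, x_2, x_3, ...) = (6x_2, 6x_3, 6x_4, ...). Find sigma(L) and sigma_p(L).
sigma(L) = closed disk {z in C : |z| ≤ 6}; sigma_p(L) = open disk {z in C : |z| < 6}

Note L = 6·V where V is the unit left shift (V x)_k = x_{k+1}; so sigma(L) = 6·sigma(V) and ||L|| = 6||V||. ||L x||^2 = 36sum_{k≥2} |x_k|^2 ≤ 36||x||^2, with equality on {x : x_1 = 0}, so ||L|| = 6. For any lambda with |lambda| < 6, set r = lambda/6 (|r| < 1); the vector x = (1, r, r^2, ...) is in l^2 and satisfies L x = 6(r, r^2, ...) = lambda x, so lambda is an eigenvalue. On the boundary |lambda| = 6 the geometric series diverges, so no l^2 eigenvector exists, but these lambda lie in the approximate point spectrum. Hence sigma(L) is the closed disk of radius 6 and sigma_p(L) is the open disk.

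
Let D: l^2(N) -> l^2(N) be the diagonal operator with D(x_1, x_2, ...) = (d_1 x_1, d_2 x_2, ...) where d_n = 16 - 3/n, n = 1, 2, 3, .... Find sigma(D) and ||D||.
sigma(D) = {16 - 3/n : n ≥ 1} ∪ {16}; ||D|| = 16

A bounded diagonal operator on l^2 with diagonal entries d_n has spectrum equal to the closure of {d_n : n ≥ 1}: every d_n is an eigenvalue (with eigenvector e_n), so {d_n} ⊂ sigma(D); the spectrum is closed, so its closure is too; and for lambda not in the closure, (D - lambda I) has bounded inverse (the diagonal entries 1/(d_n - lambda) are bounded). For our sequence d_n = 16 - 3/n, n = 1, 2, 3, ...:
  - {d_n} = {16 - 3/n : n ≥ 1}; the only limit point is 16
  - closure = {16 - 3/n : n ≥ 1} ∪ {16}
For the norm: a diagonal operator has ||D|| = sup_n |d_n|. Here d_n = 16 - 3/n increases monotonically from d_1 = 13 toward 16, with all terms in [13, 16); so sup_n |d_n| = 16 (the supremum is the limit, not attained). So ||D|| = 16.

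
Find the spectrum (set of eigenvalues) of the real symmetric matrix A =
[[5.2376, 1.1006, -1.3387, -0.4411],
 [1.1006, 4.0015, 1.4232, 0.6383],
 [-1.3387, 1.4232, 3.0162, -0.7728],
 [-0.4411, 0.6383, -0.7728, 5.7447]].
sigma(A) ≈ {1, 5, 6} (6 with multiplicity 2)

A is real symmetric, so its spectrum consists of real eigenvalues. Expanding the characteristic polynomial of the displayed matrix gives
  det(λ I - A) = p(λ) = λ^4 + (-18)λ^3 + (113)λ^2 + (-276.001)λ + (180.0026).
Solving p(λ) = 0 yields eigenvalues ≈ 1, 5, 6, 6. (A is shown rounded to 4 decimals, so these recover the underlying integer eigenvalues to within that precision.)
Verification: the trace of A = 18 equals the sum of eigenvalues 18, and det(A) ≈ 180.0026 matches the eigenvalue product 180.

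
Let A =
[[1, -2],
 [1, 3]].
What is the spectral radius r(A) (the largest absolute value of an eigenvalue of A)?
r(A) = sqrt(5) ≈ 2.2361

The eigenvalues of A are the roots of its characteristic polynomial. With M = A (coefficients from the trace and determinant):
  p(λ) = det(λ I - M) = λ^2 - 4λ + 5.
For λ^2 - 4λ + 5 the discriminant is -4. It is negative, so the roots are the complex-conjugate pair λ = 2 ± (sqrt(4)/2) i ≈ 2 ± 1i. For a conjugate pair the product of the roots equals the constant term, so |λ|^2 = 5 and |λ| = sqrt(5) ≈ 2.2361.
Thus the eigenvalues (to 4 decimals) are 2 ± 1i (modulus 2.2361). The spectral radius is the largest modulus: r(A) = sqrt(5) ≈ 2.2361. (Cross-check: r(A) ≤ ||A||_2 ≈ 3.618; equality holds whenever A is normal, though it can also hold for some non-normal A.)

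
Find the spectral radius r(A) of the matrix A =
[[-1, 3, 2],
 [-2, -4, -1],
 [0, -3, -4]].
r(A) ≈ 3.7904

The eigenvalues of A are the roots of its characteristic polynomial. With M = A (coefficients from the trace, the sum of principal 2x2 minors, and det A):
  p(λ) = det(λ I - M) = λ^3 + 9λ^2 + 27λ + 25.
No integer candidate from the rational root theorem (±divisors of 25) is a root, so the roots are irrational. The cubic discriminant is Δ = -108 < 0, so there is one real root and a complex-conjugate pair. p(-2) = -1 and p(-1) = 6 have opposite signs, so a root lies in (-2, -1); Newton's method refines it to λ ≈ -1.7401. Dividing out (λ - (-1.7401)) leaves approximately λ^2 + 7.2599λ + 14.3672. For λ^2 + 7.2599λ + 14.3672 the discriminant is -4.7622. It is negative, so the remaining roots are the complex-conjugate pair λ ≈ -3.63 ± 1.0911i. Their product equals the constant term, so |λ|^2 ≈ 14.3672 and |λ| ≈ 3.7904.
Thus the eigenvalues (to 4 decimals) are -1.7401 (modulus 1.7401); -3.63 ± 1.0911i (modulus 3.7904). The spectral radius is the largest modulus: r(A) ≈ 3.7904. (Cross-check: r(A) ≤ ||A||_2 ≈ 7.1268; equality holds whenever A is normal, though it can also hold for some non-normal A.)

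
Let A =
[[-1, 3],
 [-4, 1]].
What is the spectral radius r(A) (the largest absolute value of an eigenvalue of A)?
r(A) = sqrt(11) ≈ 3.3166

The eigenvalues of A are the roots of its characteristic polynomial. With M = A (coefficients from the trace and determinant):
  p(λ) = det(λ I - M) = λ^2 + 11.
For λ^2 + 11 the discriminant is -44. It is negative, so the roots are the complex-conjugate pair λ = 0 ± (sqrt(44)/2) i ≈ 0 ± 3.3166i. For a conjugate pair the product of the roots equals the constant term, so |λ|^2 = 11 and |λ| = sqrt(11) ≈ 3.3166.
Thus the eigenvalues (to 4 decimals) are 0 ± 3.3166i (modulus 3.3166). The spectral radius is the largest modulus: r(A) = sqrt(11) ≈ 3.3166. (Cross-check: r(A) ≤ ||A||_2 ≈ 4.618; equality holds whenever A is normal, though it can also hold for some non-normal A.)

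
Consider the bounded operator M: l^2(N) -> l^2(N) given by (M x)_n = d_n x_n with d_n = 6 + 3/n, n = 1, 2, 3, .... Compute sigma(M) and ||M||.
sigma(M) = {6 + 3/n : n ≥ 1} ∪ {6}; ||M|| = 9

A bounded diagonal operator on l^2 with diagonal entries d_n has spectrum equal to the closure of {d_n : n ≥ 1}: every d_n is an eigenvalue (with eigenvector e_n), so {d_n} ⊂ sigma(M); the spectrum is closed, so its closure is too; and for lambda not in the closure, (M - lambda I) has bounded inverse (the diagonal entries 1/(d_n - lambda) are bounded). For our sequence d_n = 6 + 3/n, n = 1, 2, 3, ...:
  - {d_n} = {6 + 3/n : n ≥ 1}; the only limit point is 6
  - closure = {6 + 3/n : n ≥ 1} ∪ {6}
For the norm: a diagonal operator has ||M|| = sup_n |d_n|. Here d_n = 6 + 3/n is positive and decreasing, so sup_n |d_n| = d_1 = 6 + 3 = 9. So ||M|| = 9.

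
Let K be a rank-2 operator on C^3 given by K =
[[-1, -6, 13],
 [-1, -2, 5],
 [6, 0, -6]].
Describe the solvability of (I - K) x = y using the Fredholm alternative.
(I - K) is invertible (det(I - K) = -54 ≠ 0), so for every y in C^3 the equation (I - K) x = y has a unique solution.

K has rank 2 and factors as K = U V^T = u1 v1^T + u2 v2^T with u1 = (-3, -1, 0), v1 = (-1, 2, -3), u2 = (-2, -1, 3), v2 = (2, 0, -2) (multiplying out reproduces the displayed K). The nonzero eigenvalues of U V^T coincide with those of the 2 x 2 matrix G = V^T U = [[v1·u1, v1·u2], [v2·u1, v2·u2]] = [[1, -9], [-6, -10]], and by the Sylvester determinant identity det(I_3 - U V^T) = det(I_2 - V^T U) = det([[0, 9], [6, 11]]) = (0)(11) - (9)(6) = -54. (Direct check: I - K =
[[2, 6, -13],
 [1, 3, -5],
 [-6, 0, 7]]
has determinant -54.) The finite-dimensional Fredholm alternative says: either (I - K) is invertible, or ker(I - K) ≠ {0} and then range(I - K) = ker((I - K)^*)^⊥, with dim ker(I - K) = dim ker((I - K)^*). Since det(I - K) ≠ 0, 1 is not an eigenvalue of K and ker(I - K) = {0}, so we are in the first case: for every y there is a unique x = (I - K)^(-1) y. (Explicitly, by the Woodbury identity, (I - U V^T)^(-1) = I + U (I_2 - G)^(-1) V^T.)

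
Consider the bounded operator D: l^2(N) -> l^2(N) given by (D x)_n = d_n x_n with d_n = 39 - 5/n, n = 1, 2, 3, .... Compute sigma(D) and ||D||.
sigma(D) = {39 - 5/n : n ≥ 1} ∪ {39}; ||D|| = 39

A bounded diagonal operator on l^2 with diagonal entries d_n has spectrum equal to the closure of {d_n : n ≥ 1}: every d_n is an eigenvalue (with eigenvector e_n), so {d_n} ⊂ sigma(D); the spectrum is closed, so its closure is too; and for lambda not in the closure, (D - lambda I) has bounded inverse (the diagonal entries 1/(d_n - lambda) are bounded). For our sequence d_n = 39 - 5/n, n = 1, 2, 3, ...:
  - {d_n} = {39 - 5/n : n ≥ 1}; the only limit point is 39
  - closure = {39 - 5/n : n ≥ 1} ∪ {39}
For the norm: a diagonal operator has ||D|| = sup_n |d_n|. Here d_n = 39 - 5/n increases monotonically from d_1 = 34 toward 39, with all terms in [34, 39); so sup_n |d_n| = 39 (the supremum is the limit, not attained). So ||D|| = 39.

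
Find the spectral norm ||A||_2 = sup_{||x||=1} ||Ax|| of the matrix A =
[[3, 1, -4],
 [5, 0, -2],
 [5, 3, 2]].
||A||_2 ≈ 8.2218 (= sqrt(largest eigenvalue of A^T A))

||A||_2 = sigma_max(A) = sqrt(lambda_max(A^T A)). Form the symmetric matrix M = A^T A =
[[59, 18, -12],
 [18, 10, 2],
 [-12, 2, 24]].
Its characteristic polynomial (trace, sum of principal 2x2 minors, determinant of M give the coefficients) is
  p(λ) = det(λ I - M) = λ^3 - 93λ^2 + 1774λ - 3844.
No integer candidate from the rational root theorem (±divisors of 3844) is a root, so the roots are irrational. The cubic discriminant is Δ = 3536089268 > 0, so there are three distinct real roots. p(2) = -660 and p(3) = 668 have opposite signs, so a root lies in (2, 3); Newton's method refines it to λ ≈ 2.4809. p(22) = 820 and p(23) = -72 have opposite signs, so a root lies in (22, 23); Newton's method refines it to λ ≈ 22.9213. p(67) = -1700 and p(68) = 1188 have opposite signs, so a root lies in (67, 68); Newton's method refines it to λ ≈ 67.5978. Check (Vieta): the three roots sum to 93, matching tr M = 93.
So the eigenvalues of A^T A are ≈ 2.4809, 22.9213, 67.5978 (all ≥ 0, as they must be for A^T A). The largest is λ_max ≈ 67.5978, hence ||A||_2 = sqrt(λ_max) ≈ 8.2218.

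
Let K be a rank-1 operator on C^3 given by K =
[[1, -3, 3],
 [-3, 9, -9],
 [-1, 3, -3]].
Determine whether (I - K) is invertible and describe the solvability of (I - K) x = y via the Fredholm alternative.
(I - K) is invertible (det(I - K) = -6 ≠ 0), so for every y in C^3 the equation (I - K) x = y has a unique solution.

K has rank 1, so it is an outer product K = u v^T: every row of K is a multiple of one row vector. Reading off the entries, u = (1, -3, -1) and v = (1, -3, 3) (row i of K equals u_i·v^T). A rank-one matrix u v^T satisfies K u = u (v·u) and kills the (2)-dimensional subspace v^⊥, so its characteristic polynomial is lambda^2 (lambda - v·u) with v·u = tr K = 7. Hence the eigenvalues of I - K are 1 (multiplicity 2) and 1 - (7) = -6, so det(I - K) = -6. (Direct check: I - K =
[[0, 3, -3],
 [3, -8, 9],
 [1, -3, 4]]
has determinant -6.) The finite-dimensional Fredholm alternative says: either (I - K) is invertible, or ker(I - K) ≠ {0} and then range(I - K) = ker((I - K)^*)^⊥, with dim ker(I - K) = dim ker((I - K)^*). Since det(I - K) ≠ 0, 1 is not an eigenvalue of K and ker(I - K) = {0}, so we are in the first case: for every y there is a unique x = (I - K)^(-1) y. Explicitly, by the Sherman–Morrison formula, (I - u v^T)^(-1) = I + u v^T/(1 - v·u), i.e. (I - K)^(-1) = I + K/(-6).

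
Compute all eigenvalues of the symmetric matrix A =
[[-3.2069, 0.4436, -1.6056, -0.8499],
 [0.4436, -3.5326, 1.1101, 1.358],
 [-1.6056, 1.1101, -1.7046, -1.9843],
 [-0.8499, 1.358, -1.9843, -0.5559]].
sigma(A) ≈ {-6, -3, -1, 1}

A is real symmetric, so its spectrum consists of real eigenvalues. Expanding the characteristic polynomial of the displayed matrix gives
  det(λ I - A) = p(λ) = λ^4 + (9)λ^3 + (17)λ^2 + (-9)λ + (-18).
Solving p(λ) = 0 yields eigenvalues ≈ -6, -3, -1, 1. (A is shown rounded to 4 decimals, so these recover the underlying integer eigenvalues to within that precision.)
Verification: the trace of A = -9 equals the sum of eigenvalues -9, and det(A) ≈ -18.0010 matches the eigenvalue product -18.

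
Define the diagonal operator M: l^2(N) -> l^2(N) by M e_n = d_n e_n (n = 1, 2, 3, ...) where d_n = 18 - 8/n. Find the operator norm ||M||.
||M|| = 18

For a diagonal operator on l^2 with entries d_n, ||M|| = sup_n |d_n|. Here d_1 = 10, d_2 = 14, ..., and d_n = 18 - 8/n increases monotonically toward 18. All terms lie in [10, 18), so |d_n| = d_n and the supremum is the limit 18, which is not attained by any individual d_n. Hence ||M|| = 18.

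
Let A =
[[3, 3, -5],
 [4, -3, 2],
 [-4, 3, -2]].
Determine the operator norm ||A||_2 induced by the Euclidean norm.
||A||_2 = sqrt((101 + sqrt(617))/2) ≈ 7.9322 (= sqrt(largest eigenvalue of A^T A))

||A||_2 = sigma_max(A) = sqrt(lambda_max(A^T A)). Form the symmetric matrix M = A^T A =
[[41, -15, 1],
 [-15, 27, -27],
 [1, -27, 33]].
Its characteristic polynomial (trace, sum of principal 2x2 minors, determinant of M give the coefficients) is
  p(λ) = det(λ I - M) = λ^3 - 101λ^2 + 2396λ.
The constant term is 0, so λ = 0 is a root. Dividing out λ leaves p(λ) = λ(λ^2 - 101λ + 2396). For λ^2 - 101λ + 2396 the discriminant is 617. It is nonnegative but not a perfect square, so the roots are real and irrational: λ = (101 ± sqrt(617))/2 ≈ 62.9197, 38.0803.
So the eigenvalues of A^T A are ≈ 0, 38.0803, 62.9197 (all ≥ 0, as they must be for A^T A). The largest is λ_max = (101 + sqrt(617))/2 ≈ 62.9197, hence ||A||_2 = sqrt(λ_max) = sqrt((101 + sqrt(617))/2) ≈ 7.9322.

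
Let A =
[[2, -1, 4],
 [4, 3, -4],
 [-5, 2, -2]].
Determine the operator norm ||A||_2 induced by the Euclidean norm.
||A||_2 ≈ 6.9745 (= sqrt(largest eigenvalue of A^T A))

||A||_2 = sigma_max(A) = sqrt(lambda_max(A^T A)). Form the symmetric matrix M = A^T A =
[[45, 0, 2],
 [0, 14, -20],
 [2, -20, 36]].
Its characteristic polynomial (trace, sum of principal 2x2 minors, determinant of M give the coefficients) is
  p(λ) = det(λ I - M) = λ^3 - 95λ^2 + 2350λ - 4624.
No integer candidate from the rational root theorem (±divisors of 4624) is a root, so the roots are irrational. The cubic discriminant is Δ = 75301348 > 0, so there are three distinct real roots. p(2) = -296 and p(3) = 1598 have opposite signs, so a root lies in (2, 3); Newton's method refines it to λ ≈ 2.1504. p(44) = 40 and p(45) = -124 have opposite signs, so a root lies in (44, 45); Newton's method refines it to λ ≈ 44.2058. p(48) = -112 and p(49) = 80 have opposite signs, so a root lies in (48, 49); Newton's method refines it to λ ≈ 48.6438. Check (Vieta): the three roots sum to 95, matching tr M = 95.
So the eigenvalues of A^T A are ≈ 2.1504, 44.2058, 48.6438 (all ≥ 0, as they must be for A^T A). The largest is λ_max ≈ 48.6438, hence ||A||_2 = sqrt(λ_max) ≈ 6.9745.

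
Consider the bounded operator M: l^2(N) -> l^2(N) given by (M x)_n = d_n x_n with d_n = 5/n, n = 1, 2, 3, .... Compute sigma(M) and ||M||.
sigma(M) = {5/n : n ≥ 1} ∪ {0}; ||M|| = 5

A bounded diagonal operator on l^2 with diagonal entries d_n has spectrum equal to the closure of {d_n : n ≥ 1}: every d_n is an eigenvalue (with eigenvector e_n), so {d_n} ⊂ sigma(M); the spectrum is closed, so its closure is too; and for lambda not in the closure, (M - lambda I) has bounded inverse (the diagonal entries 1/(d_n - lambda) are bounded). For our sequence d_n = 5/n, n = 1, 2, 3, ...:
  - {d_n} = {5/n : n ≥ 1}; the only limit point is 0
  - closure = {5/n : n ≥ 1} ∪ {0}
For the norm: a diagonal operator has ||M|| = sup_n |d_n|. Here d_n = 5/n is positive and decreasing, so sup_n |d_n| = d_1 = 5. So ||M|| = 5.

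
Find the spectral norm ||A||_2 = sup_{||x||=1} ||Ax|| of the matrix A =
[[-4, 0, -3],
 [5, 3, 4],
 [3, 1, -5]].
||A||_2 ≈ 8.4945 (= sqrt(largest eigenvalue of A^T A))

||A||_2 = sigma_max(A) = sqrt(lambda_max(A^T A)). Form the symmetric matrix M = A^T A =
[[50, 18, 17],
 [18, 10, 7],
 [17, 7, 50]].
Its characteristic polynomial (trace, sum of principal 2x2 minors, determinant of M give the coefficients) is
  p(λ) = det(λ I - M) = λ^3 - 110λ^2 + 2838λ - 7744.
No integer candidate from the rational root theorem (±divisors of 7744) is a root, so the roots are irrational. The cubic discriminant is Δ = 6691735600 > 0, so there are three distinct real roots. p(3) = -193 and p(4) = 1912 have opposite signs, so a root lies in (3, 4); Newton's method refines it to λ ≈ 3.0879. p(34) = 892 and p(35) = -289 have opposite signs, so a root lies in (34, 35); Newton's method refines it to λ ≈ 34.7563. p(72) = -400 and p(73) = 2257 have opposite signs, so a root lies in (72, 73); Newton's method refines it to λ ≈ 72.1559. Check (Vieta): the three roots sum to 110, matching tr M = 110.
So the eigenvalues of A^T A are ≈ 3.0879, 34.7563, 72.1559 (all ≥ 0, as they must be for A^T A). The largest is λ_max ≈ 72.1559, hence ||A||_2 = sqrt(λ_max) ≈ 8.4945.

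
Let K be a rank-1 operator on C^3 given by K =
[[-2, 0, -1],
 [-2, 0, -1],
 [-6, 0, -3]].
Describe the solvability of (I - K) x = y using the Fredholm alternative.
(I - K) is invertible (det(I - K) = 6 ≠ 0), so for every y in C^3 the equation (I - K) x = y has a unique solution.

K has rank 1, so it is an outer product K = u v^T: every row of K is a multiple of one row vector. Reading off the entries, u = (1, 1, 3) and v = (-2, 0, -1) (row i of K equals u_i·v^T). A rank-one matrix u v^T satisfies K u = u (v·u) and kills the (2)-dimensional subspace v^⊥, so its characteristic polynomial is lambda^2 (lambda - v·u) with v·u = tr K = -5. Hence the eigenvalues of I - K are 1 (multiplicity 2) and 1 - (-5) = 6, so det(I - K) = 6. (Direct check: I - K =
[[3, 0, 1],
 [2, 1, 1],
 [6, 0, 4]]
has determinant 6.) The finite-dimensional Fredholm alternative says: either (I - K) is invertible, or ker(I - K) ≠ {0} and then range(I - K) = ker((I - K)^*)^⊥, with dim ker(I - K) = dim ker((I - K)^*). Since det(I - K) ≠ 0, 1 is not an eigenvalue of K and ker(I - K) = {0}, so we are in the first case: for every y there is a unique x = (I - K)^(-1) y. Explicitly, by the Sherman–Morrison formula, (I - u v^T)^(-1) = I + u v^T/(1 - v·u), i.e. (I - K)^(-1) = I + K/(6).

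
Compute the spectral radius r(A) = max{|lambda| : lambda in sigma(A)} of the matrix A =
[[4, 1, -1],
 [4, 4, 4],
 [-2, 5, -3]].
r(A) = (1 + sqrt(153))/2 ≈ 6.6847

The eigenvalues of A are the roots of its characteristic polynomial. With M = A (coefficients from the trace, the sum of principal 2x2 minors, and det A):
  p(λ) = det(λ I - M) = λ^3 - 5λ^2 - 34λ + 152.
By the rational root theorem any rational root is an integer divisor of 152. Testing λ = 4: p(4) = 64 - 80 - 136 + 152 = 0, so λ = 4 is a root. Dividing out (λ - 4) leaves p(λ) = (λ - 4)(λ^2 - λ - 38). For λ^2 - λ - 38 the discriminant is 153. It is nonnegative but not a perfect square, so the roots are real and irrational: λ = (1 ± sqrt(153))/2 ≈ 6.6847, -5.6847.
Thus the eigenvalues (to 4 decimals) are 6.6847 (modulus 6.6847); -5.6847 (modulus 5.6847); 4 (modulus 4). The spectral radius is the largest modulus: r(A) = (1 + sqrt(153))/2 ≈ 6.6847. (Cross-check: r(A) ≤ ||A||_2 ≈ 7.4116; equality holds whenever A is normal, though it can also hold for some non-normal A.)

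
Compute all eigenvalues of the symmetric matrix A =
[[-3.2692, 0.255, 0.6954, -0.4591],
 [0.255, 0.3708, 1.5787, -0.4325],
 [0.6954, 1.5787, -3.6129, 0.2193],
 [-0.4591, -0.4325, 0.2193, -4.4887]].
sigma(A) ≈ {-5, -4, -3, 1}

A is real symmetric, so its spectrum consists of real eigenvalues. Expanding the characteristic polynomial of the displayed matrix gives
  det(λ I - A) = p(λ) = λ^4 + (11)λ^3 + (35)λ^2 + (12.9982)λ + (-60.0046).
Solving p(λ) = 0 yields eigenvalues ≈ -5, -4, -3, 1. (A is shown rounded to 4 decimals, so these recover the underlying integer eigenvalues to within that precision.)
Verification: the trace of A = -11 equals the sum of eigenvalues -11, and det(A) ≈ -60.0046 matches the eigenvalue product -60.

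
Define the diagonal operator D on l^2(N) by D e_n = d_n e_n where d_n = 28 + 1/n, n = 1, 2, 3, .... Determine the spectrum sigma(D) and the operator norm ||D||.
sigma(D) = {28 + 1/n : n ≥ 1} ∪ {28}; ||D|| = 29

A bounded diagonal operator on l^2 with diagonal entries d_n has spectrum equal to the closure of {d_n : n ≥ 1}: every d_n is an eigenvalue (with eigenvector e_n), so {d_n} ⊂ sigma(D); the spectrum is closed, so its closure is too; and for lambda not in the closure, (D - lambda I) has bounded inverse (the diagonal entries 1/(d_n - lambda) are bounded). For our sequence d_n = 28 + 1/n, n = 1, 2, 3, ...:
  - {d_n} = {28 + 1/n : n ≥ 1}; the only limit point is 28
  - closure = {28 + 1/n : n ≥ 1} ∪ {28}
For the norm: a diagonal operator has ||D|| = sup_n |d_n|. Here d_n = 28 + 1/n is positive and decreasing, so sup_n |d_n| = d_1 = 28 + 1 = 29. So ||D|| = 29.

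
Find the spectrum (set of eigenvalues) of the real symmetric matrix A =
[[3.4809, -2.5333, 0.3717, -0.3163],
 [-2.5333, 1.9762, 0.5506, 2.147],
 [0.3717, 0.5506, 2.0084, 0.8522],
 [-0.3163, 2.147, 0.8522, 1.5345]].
sigma(A) ≈ {-1, 1, 3, 6}

A is real symmetric, so its spectrum consists of real eigenvalues. Expanding the characteristic polynomial of the displayed matrix gives
  det(λ I - A) = p(λ) = λ^4 + (-9)λ^3 + (17)λ^2 + (9)λ + (-18).
Solving p(λ) = 0 yields eigenvalues ≈ -1, 1, 3, 6. (A is shown rounded to 4 decimals, so these recover the underlying integer eigenvalues to within that precision.)
Verification: the trace of A = 9 equals the sum of eigenvalues 9, and det(A) ≈ -17.9990 matches the eigenvalue product -18.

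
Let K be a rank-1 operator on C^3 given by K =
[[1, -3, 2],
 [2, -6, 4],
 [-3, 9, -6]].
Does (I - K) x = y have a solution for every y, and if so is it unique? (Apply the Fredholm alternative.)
(I - K) is invertible (det(I - K) = 12 ≠ 0), so for every y in C^3 the equation (I - K) x = y has a unique solution.

K has rank 1, so it is an outer product K = u v^T: every row of K is a multiple of one row vector. Reading off the entries, u = (-1, -2, 3) and v = (-1, 3, -2) (row i of K equals u_i·v^T). A rank-one matrix u v^T satisfies K u = u (v·u) and kills the (2)-dimensional subspace v^⊥, so its characteristic polynomial is lambda^2 (lambda - v·u) with v·u = tr K = -11. Hence the eigenvalues of I - K are 1 (multiplicity 2) and 1 - (-11) = 12, so det(I - K) = 12. (Direct check: I - K =
[[0, 3, -2],
 [-2, 7, -4],
 [3, -9, 7]]
has determinant 12.) The finite-dimensional Fredholm alternative says: either (I - K) is invertible, or ker(I - K) ≠ {0} and then range(I - K) = ker((I - K)^*)^⊥, with dim ker(I - K) = dim ker((I - K)^*). Since det(I - K) ≠ 0, 1 is not an eigenvalue of K and ker(I - K) = {0}, so we are in the first case: for every y there is a unique x = (I - K)^(-1) y. Explicitly, by the Sherman–Morrison formula, (I - u v^T)^(-1) = I + u v^T/(1 - v·u), i.e. (I - K)^(-1) = I + K/(12).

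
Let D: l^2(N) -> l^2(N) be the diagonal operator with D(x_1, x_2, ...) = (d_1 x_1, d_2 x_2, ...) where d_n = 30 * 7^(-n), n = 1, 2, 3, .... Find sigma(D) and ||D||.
sigma(D) = {30 * 7^(-n) : n ≥ 1} ∪ {0}; ||D|| = 30/7

A bounded diagonal operator on l^2 with diagonal entries d_n has spectrum equal to the closure of {d_n : n ≥ 1}: every d_n is an eigenvalue (with eigenvector e_n), so {d_n} ⊂ sigma(D); the spectrum is closed, so its closure is too; and for lambda not in the closure, (D - lambda I) has bounded inverse (the diagonal entries 1/(d_n - lambda) are bounded). For our sequence d_n = 30 * 7^(-n), n = 1, 2, 3, ...:
  - {d_n} = {30 * 7^(-n) : n ≥ 1}; the only limit point is 0
  - closure = {30 * 7^(-n) : n ≥ 1} ∪ {0}
For the norm: a diagonal operator has ||D|| = sup_n |d_n|. Here d_n = 30 * 7^(-n) is positive and decreasing, so sup_n |d_n| = d_1 = 30/7. So ||D|| = 30/7.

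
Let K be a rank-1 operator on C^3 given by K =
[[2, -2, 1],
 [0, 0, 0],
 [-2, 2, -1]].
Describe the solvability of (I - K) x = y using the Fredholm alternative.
(I - K) is singular (det(I - K) = 0, i.e. 1 ∈ sigma(K)). (I - K) x = y is solvable iff y ⊥ ker((I - K)^*) = span{(2, -2, 1)}, i.e. iff 2y_1 - 2y_2 + y_3 = 0. When solvable, the solutions are x = y + c·(1, 0, -1), c arbitrary (ker(I - K) = span{(1, 0, -1)}, dimension 1).

K has rank 1, so it is an outer product K = u v^T: every row of K is a multiple of one row vector. Reading off the entries, u = (1, 0, -1) and v = (2, -2, 1) (row i of K equals u_i·v^T). A rank-one matrix u v^T satisfies K u = u (v·u) and kills the (2)-dimensional subspace v^⊥, so its characteristic polynomial is lambda^2 (lambda - v·u) with v·u = tr K = 1. Hence the eigenvalues of I - K are 1 (multiplicity 2) and 1 - (1) = 0, so det(I - K) = 0. (Direct check: I - K =
[[-1, 2, -1],
 [0, 1, 0],
 [2, -2, 2]]
has determinant 0.) So 1 is an eigenvalue of K and (I - K) is not invertible. The finite-dimensional Fredholm alternative says: either (I - K) is invertible, or ker(I - K) ≠ {0} and then range(I - K) = ker((I - K)^*)^⊥, with dim ker(I - K) = dim ker((I - K)^*). We are in the second case, so we need both kernels. Kernel of I - K: (I - K) u = u - u (v·u) = u - u = 0, so ker(I - K) = span{u} = span{(1, 0, -1)} (it is exactly 1-dimensional because rank(I - K) = 2). Kernel of the adjoint: K is real, so (I - K)^* = I - K^T = I - v u^T, and (I - v u^T) v = v - v (u·v) = 0; hence ker((I - K)^*) = span{v} = span{(2, -2, 1)}. Therefore (I - K) x = y is solvable iff <y, v> = 0, i.e. iff 2y_1 - 2y_2 + y_3 = 0. When this holds, K y = u (v·y) = 0, so (I - K) y = y and x = y is a particular solution; the full solution set is the line x = y + c·u = y + c·(1, 0, -1), c ∈ C.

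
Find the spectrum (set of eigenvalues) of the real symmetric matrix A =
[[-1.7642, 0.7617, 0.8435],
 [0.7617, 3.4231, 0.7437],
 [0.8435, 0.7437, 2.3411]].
sigma(A) ≈ {-2, 2, 4}

A is real symmetric, so its spectrum consists of real eigenvalues. Expanding the characteristic polynomial of the displayed matrix gives
  det(λ I - A) = p(λ) = λ^3 + (-4)λ^2 + (-4)λ + (16).
Solving p(λ) = 0 yields eigenvalues ≈ -2, 2, 4. (A is shown rounded to 4 decimals, so these recover the underlying integer eigenvalues to within that precision.)
Verification: the trace of A = 4 equals the sum of eigenvalues 4, and det(A) ≈ -16.0004 matches the eigenvalue product -16.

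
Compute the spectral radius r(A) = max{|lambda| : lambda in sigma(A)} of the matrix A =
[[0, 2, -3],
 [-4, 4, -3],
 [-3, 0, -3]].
r(A) ≈ 4.2981

The eigenvalues of A are the roots of its characteristic polynomial. With M = A (coefficients from the trace, the sum of principal 2x2 minors, and det A):
  p(λ) = det(λ I - M) = λ^3 - λ^2 - 13λ + 42.
No integer candidate from the rational root theorem (±divisors of 42) is a root, so the roots are irrational. The cubic discriminant is Δ = -28675 < 0, so there is one real root and a complex-conjugate pair. p(-5) = -43 and p(-4) = 14 have opposite signs, so a root lies in (-5, -4); Newton's method refines it to λ ≈ -4.2981. Dividing out (λ - (-4.2981)) leaves approximately λ^2 - 5.2981λ + 9.7718. For λ^2 - 5.2981λ + 9.7718 the discriminant is -11.0172. It is negative, so the remaining roots are the complex-conjugate pair λ ≈ 2.649 ± 1.6596i. Their product equals the constant term, so |λ|^2 ≈ 9.7718 and |λ| ≈ 3.126.
Thus the eigenvalues (to 4 decimals) are -4.2981 (modulus 4.2981); 2.649 ± 1.6596i (modulus 3.126). The spectral radius is the largest modulus: r(A) ≈ 4.2981. (Cross-check: r(A) ≤ ||A||_2 ≈ 7.8177; equality holds whenever A is normal, though it can also hold for some non-normal A.)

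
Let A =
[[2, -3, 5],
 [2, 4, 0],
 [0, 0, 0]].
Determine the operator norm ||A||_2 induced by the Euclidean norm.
||A||_2 = sqrt((58 + sqrt(580))/2) ≈ 6.4064 (= sqrt(largest eigenvalue of A^T A))

||A||_2 = sigma_max(A) = sqrt(lambda_max(A^T A)). Form the symmetric matrix M = A^T A =
[[8, 2, 10],
 [2, 25, -15],
 [10, -15, 25]].
Its characteristic polynomial (trace, sum of principal 2x2 minors, determinant of M give the coefficients) is
  p(λ) = det(λ I - M) = λ^3 - 58λ^2 + 696λ.
The constant term is 0, so λ = 0 is a root. Dividing out λ leaves p(λ) = λ(λ^2 - 58λ + 696). For λ^2 - 58λ + 696 the discriminant is 580. It is nonnegative but not a perfect square, so the roots are real and irrational: λ = (58 ± sqrt(580))/2 ≈ 41.0416, 16.9584.
So the eigenvalues of A^T A are ≈ 0, 16.9584, 41.0416 (all ≥ 0, as they must be for A^T A). The largest is λ_max = (58 + sqrt(580))/2 ≈ 41.0416, hence ||A||_2 = sqrt(λ_max) = sqrt((58 + sqrt(580))/2) ≈ 6.4064.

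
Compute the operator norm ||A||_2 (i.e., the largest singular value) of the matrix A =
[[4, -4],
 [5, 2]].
||A||_2 = sqrt((61 + sqrt(585))/2) ≈ 6.5264 (= sqrt(largest eigenvalue of A^T A))

||A||_2 = sigma_max(A) = sqrt(lambda_max(A^T A)). Form the symmetric matrix M = A^T A =
[[41, -6],
 [-6, 20]].
Its characteristic polynomial (trace, determinant of M give the coefficients) is
  p(λ) = det(λ I - M) = λ^2 - 61λ + 784.
For λ^2 - 61λ + 784 the discriminant is 585. It is nonnegative but not a perfect square, so the roots are real and irrational: λ = (61 ± sqrt(585))/2 ≈ 42.5934, 18.4066.
So the eigenvalues of A^T A are ≈ 18.4066, 42.5934 (all ≥ 0, as they must be for A^T A). The largest is λ_max = (61 + sqrt(585))/2 ≈ 42.5934, hence ||A||_2 = sqrt(λ_max) = sqrt((61 + sqrt(585))/2) ≈ 6.5264.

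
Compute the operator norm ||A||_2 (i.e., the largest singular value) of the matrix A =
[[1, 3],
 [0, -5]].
||A||_2 = sqrt((35 + sqrt(1125))/2) ≈ 5.8541 (= sqrt(largest eigenvalue of A^T A))

||A||_2 = sigma_max(A) = sqrt(lambda_max(A^T A)). Form the symmetric matrix M = A^T A =
[[1, 3],
 [3, 34]].
Its characteristic polynomial (trace, determinant of M give the coefficients) is
  p(λ) = det(λ I - M) = λ^2 - 35λ + 25.
For λ^2 - 35λ + 25 the discriminant is 1125. It is nonnegative but not a perfect square, so the roots are real and irrational: λ = (35 ± sqrt(1125))/2 ≈ 34.2705, 0.7295.
So the eigenvalues of A^T A are ≈ 0.7295, 34.2705 (all ≥ 0, as they must be for A^T A). The largest is λ_max = (35 + sqrt(1125))/2 ≈ 34.2705, hence ||A||_2 = sqrt(λ_max) = sqrt((35 + sqrt(1125))/2) ≈ 5.8541.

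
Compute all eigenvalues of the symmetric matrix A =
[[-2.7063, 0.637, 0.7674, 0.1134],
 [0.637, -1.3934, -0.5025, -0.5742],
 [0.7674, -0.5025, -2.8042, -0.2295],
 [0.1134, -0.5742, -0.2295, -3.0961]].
sigma(A) ≈ {-4, -3, -2, -1}

A is real symmetric, so its spectrum consists of real eigenvalues. Expanding the characteristic polynomial of the displayed matrix gives
  det(λ I - A) = p(λ) = λ^4 + (10)λ^3 + (35)λ^2 + (50)λ + (24).
Solving p(λ) = 0 yields eigenvalues ≈ -4, -3, -2, -1. (A is shown rounded to 4 decimals, so these recover the underlying integer eigenvalues to within that precision.)
Verification: the trace of A = -10 equals the sum of eigenvalues -10, and det(A) ≈ 24.0003 matches the eigenvalue product 24.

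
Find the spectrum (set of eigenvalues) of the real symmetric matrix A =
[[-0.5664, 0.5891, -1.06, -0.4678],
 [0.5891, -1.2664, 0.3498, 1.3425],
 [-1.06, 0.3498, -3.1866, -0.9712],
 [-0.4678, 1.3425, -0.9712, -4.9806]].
sigma(A) ≈ {-6, -3, -1, 0}

A is real symmetric, so its spectrum consists of real eigenvalues. Expanding the characteristic polynomial of the displayed matrix gives
  det(λ I - A) = p(λ) = λ^4 + (10)λ^3 + (27)λ^2 + (18)λ + (0).
Solving p(λ) = 0 yields eigenvalues ≈ -6, -3, -1, 0. (A is shown rounded to 4 decimals, so these recover the underlying integer eigenvalues to within that precision.)
Verification: the trace of A = -10 equals the sum of eigenvalues -10, and det(A) ≈ -0.0006 matches the eigenvalue product 0.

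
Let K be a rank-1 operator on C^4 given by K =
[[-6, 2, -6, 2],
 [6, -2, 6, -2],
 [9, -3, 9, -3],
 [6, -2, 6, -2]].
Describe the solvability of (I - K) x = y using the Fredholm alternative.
(I - K) is invertible (det(I - K) = 2 ≠ 0), so for every y in C^4 the equation (I - K) x = y has a unique solution.

K has rank 1, so it is an outer product K = u v^T: every row of K is a multiple of one row vector. Reading off the entries, u = (2, -2, -3, -2) and v = (-3, 1, -3, 1) (row i of K equals u_i·v^T). A rank-one matrix u v^T satisfies K u = u (v·u) and kills the (3)-dimensional subspace v^⊥, so its characteristic polynomial is lambda^3 (lambda - v·u) with v·u = tr K = -1. Hence the eigenvalues of I - K are 1 (multiplicity 3) and 1 - (-1) = 2, so det(I - K) = 2. (Direct check: I - K =
[[7, -2, 6, -2],
 [-6, 3, -6, 2],
 [-9, 3, -8, 3],
 [-6, 2, -6, 3]]
has determinant 2.) The finite-dimensional Fredholm alternative says: either (I - K) is invertible, or ker(I - K) ≠ {0} and then range(I - K) = ker((I - K)^*)^⊥, with dim ker(I - K) = dim ker((I - K)^*). Since det(I - K) ≠ 0, 1 is not an eigenvalue of K and ker(I - K) = {0}, so we are in the first case: for every y there is a unique x = (I - K)^(-1) y. Explicitly, by the Sherman–Morrison formula, (I - u v^T)^(-1) = I + u v^T/(1 - v·u), i.e. (I - K)^(-1) = I + K/(2).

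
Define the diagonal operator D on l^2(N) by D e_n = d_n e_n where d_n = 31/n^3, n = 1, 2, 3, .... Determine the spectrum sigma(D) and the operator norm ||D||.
sigma(D) = {31/n^3 : n ≥ 1} ∪ {0}; ||D|| = 31

A bounded diagonal operator on l^2 with diagonal entries d_n has spectrum equal to the closure of {d_n : n ≥ 1}: every d_n is an eigenvalue (with eigenvector e_n), so {d_n} ⊂ sigma(D); the spectrum is closed, so its closure is too; and for lambda not in the closure, (D - lambda I) has bounded inverse (the diagonal entries 1/(d_n - lambda) are bounded). For our sequence d_n = 31/n^3, n = 1, 2, 3, ...:
  - {d_n} = {31/n^3 : n ≥ 1}; the only limit point is 0
  - closure = {31/n^3 : n ≥ 1} ∪ {0}
For the norm: a diagonal operator has ||D|| = sup_n |d_n|. Here d_n = 31/n^3 is positive and decreasing, so sup_n |d_n| = d_1 = 31. So ||D|| = 31.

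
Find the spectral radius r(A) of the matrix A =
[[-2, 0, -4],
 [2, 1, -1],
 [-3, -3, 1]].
r(A) ≈ 4.6319

The eigenvalues of A are the roots of its characteristic polynomial. With M = A (coefficients from the trace, the sum of principal 2x2 minors, and det A):
  p(λ) = det(λ I - M) = λ^3 - 18λ - 16.
No integer candidate from the rational root theorem (±divisors of 16) is a root, so the roots are irrational. The cubic discriminant is Δ = 16416 > 0, so there are three distinct real roots. p(-4) = -8 and p(-3) = 11 have opposite signs, so a root lies in (-4, -3); Newton's method refines it to λ ≈ -3.6977. p(-1) = 1 and p(0) = -16 have opposite signs, so a root lies in (-1, 0); Newton's method refines it to λ ≈ -0.9342. p(4) = -24 and p(5) = 19 have opposite signs, so a root lies in (4, 5); Newton's method refines it to λ ≈ 4.6319. Check (Vieta): the three roots sum to 0, matching tr M = 0.
Thus the eigenvalues (to 4 decimals) are -3.6977 (modulus 3.6977); -0.9342 (modulus 0.9342); 4.6319 (modulus 4.6319). The spectral radius is the largest modulus: r(A) ≈ 4.6319. (Cross-check: r(A) ≤ ||A||_2 ≈ 5.0044; equality holds whenever A is normal, though it can also hold for some non-normal A.)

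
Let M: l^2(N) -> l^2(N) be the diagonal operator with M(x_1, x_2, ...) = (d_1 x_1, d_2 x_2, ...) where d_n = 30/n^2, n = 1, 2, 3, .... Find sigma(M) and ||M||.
sigma(M) = {30/n^2 : n ≥ 1} ∪ {0}; ||M|| = 30

A bounded diagonal operator on l^2 with diagonal entries d_n has spectrum equal to the closure of {d_n : n ≥ 1}: every d_n is an eigenvalue (with eigenvector e_n), so {d_n} ⊂ sigma(M); the spectrum is closed, so its closure is too; and for lambda not in the closure, (M - lambda I) has bounded inverse (the diagonal entries 1/(d_n - lambda) are bounded). For our sequence d_n = 30/n^2, n = 1, 2, 3, ...:
  - {d_n} = {30/n^2 : n ≥ 1}; the only limit point is 0
  - closure = {30/n^2 : n ≥ 1} ∪ {0}
For the norm: a diagonal operator has ||M|| = sup_n |d_n|. Here d_n = 30/n^2 is positive and decreasing, so sup_n |d_n| = d_1 = 30. So ||M|| = 30.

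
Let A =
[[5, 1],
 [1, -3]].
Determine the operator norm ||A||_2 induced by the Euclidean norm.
||A||_2 = sqrt((36 + sqrt(272))/2) ≈ 5.1231 (= sqrt(largest eigenvalue of A^T A))

||A||_2 = sigma_max(A) = sqrt(lambda_max(A^T A)). Form the symmetric matrix M = A^T A =
[[26, 2],
 [2, 10]].
Its characteristic polynomial (trace, determinant of M give the coefficients) is
  p(λ) = det(λ I - M) = λ^2 - 36λ + 256.
For λ^2 - 36λ + 256 the discriminant is 272. It is nonnegative but not a perfect square, so the roots are real and irrational: λ = (36 ± sqrt(272))/2 ≈ 26.2462, 9.7538.
So the eigenvalues of A^T A are ≈ 9.7538, 26.2462 (all ≥ 0, as they must be for A^T A). The largest is λ_max = (36 + sqrt(272))/2 ≈ 26.2462, hence ||A||_2 = sqrt(λ_max) = sqrt((36 + sqrt(272))/2) ≈ 5.1231.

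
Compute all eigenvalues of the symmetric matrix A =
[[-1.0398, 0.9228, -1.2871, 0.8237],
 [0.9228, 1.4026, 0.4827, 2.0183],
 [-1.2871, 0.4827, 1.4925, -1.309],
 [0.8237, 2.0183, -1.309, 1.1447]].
sigma(A) ≈ {-2, -1, 2, 4}

A is real symmetric, so its spectrum consists of real eigenvalues. Expanding the characteristic polynomial of the displayed matrix gives
  det(λ I - A) = p(λ) = λ^4 + (-3)λ^3 + (-8)λ^2 + (12)λ + (16).
Solving p(λ) = 0 yields eigenvalues ≈ -2, -1, 2, 4. (A is shown rounded to 4 decimals, so these recover the underlying integer eigenvalues to within that precision.)
Verification: the trace of A = 3 equals the sum of eigenvalues 3, and det(A) ≈ 15.9992 matches the eigenvalue product 16.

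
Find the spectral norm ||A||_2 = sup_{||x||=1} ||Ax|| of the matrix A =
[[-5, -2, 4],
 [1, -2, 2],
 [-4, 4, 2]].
||A||_2 ≈ 7.8105 (= sqrt(largest eigenvalue of A^T A))

||A||_2 = sigma_max(A) = sqrt(lambda_max(A^T A)). Form the symmetric matrix M = A^T A =
[[42, -8, -26],
 [-8, 24, -4],
 [-26, -4, 24]].
Its characteristic polynomial (trace, sum of principal 2x2 minors, determinant of M give the coefficients) is
  p(λ) = det(λ I - M) = λ^3 - 90λ^2 + 1836λ - 4096.
No integer candidate from the rational root theorem (±divisors of 4096) is a root, so the roots are irrational. The cubic discriminant is Δ = 2334291264 > 0, so there are three distinct real roots. p(2) = -776 and p(3) = 629 have opposite signs, so a root lies in (2, 3); Newton's method refines it to λ ≈ 2.5377. p(26) = 376 and p(27) = -451 have opposite signs, so a root lies in (26, 27); Newton's method refines it to λ ≈ 26.4578. p(61) = -9 and p(62) = 2104 have opposite signs, so a root lies in (61, 62); Newton's method refines it to λ ≈ 61.0045. Check (Vieta): the three roots sum to 90, matching tr M = 90.
So the eigenvalues of A^T A are ≈ 2.5377, 26.4578, 61.0045 (all ≥ 0, as they must be for A^T A). The largest is λ_max ≈ 61.0045, hence ||A||_2 = sqrt(λ_max) ≈ 7.8105.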